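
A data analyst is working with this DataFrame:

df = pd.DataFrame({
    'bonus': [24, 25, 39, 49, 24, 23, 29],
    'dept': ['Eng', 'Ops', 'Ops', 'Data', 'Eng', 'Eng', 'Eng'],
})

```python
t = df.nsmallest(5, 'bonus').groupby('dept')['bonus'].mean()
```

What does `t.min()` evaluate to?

take 5 rows with smallest bonus:
   bonus dept
5     23  Eng
0     24  Eng
4     24  Eng
1     25  Ops
6     29  Eng
group by dept, mean of bonus:
dept
Eng    25.0
Ops    25.0
Name: bonus, dtype: float64

25.0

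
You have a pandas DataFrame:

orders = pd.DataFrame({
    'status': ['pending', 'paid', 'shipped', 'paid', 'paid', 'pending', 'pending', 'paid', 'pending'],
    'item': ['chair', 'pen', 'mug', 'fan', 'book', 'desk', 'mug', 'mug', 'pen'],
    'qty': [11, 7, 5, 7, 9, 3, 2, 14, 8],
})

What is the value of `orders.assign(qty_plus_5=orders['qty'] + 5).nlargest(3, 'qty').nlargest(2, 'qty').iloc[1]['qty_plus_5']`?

16

add column qty_plus_5 = orders['qty'] + 5:
    status   item  qty  qty_plus_5
0  pending  chair   11          16
1     paid    pen    7          12
2  shipped    mug    5          10
3     paid    fan    7          12
4     paid   book    9          14
5  pending   desk    3           8
6  pending    mug    2           7
7     paid    mug   14          19
8  pending    pen    8          13
take 3 rows with largest qty:
    status   item  qty  qty_plus_5
7     paid    mug   14          19
0  pending  chair   11          16
4     paid   book    9          14
take 2 rows with largest qty:
    status   item  qty  qty_plus_5
7     paid    mug   14          19
0  pending  chair   11          16
Reading off the value at position 1, column 'qty_plus_5', we get 16.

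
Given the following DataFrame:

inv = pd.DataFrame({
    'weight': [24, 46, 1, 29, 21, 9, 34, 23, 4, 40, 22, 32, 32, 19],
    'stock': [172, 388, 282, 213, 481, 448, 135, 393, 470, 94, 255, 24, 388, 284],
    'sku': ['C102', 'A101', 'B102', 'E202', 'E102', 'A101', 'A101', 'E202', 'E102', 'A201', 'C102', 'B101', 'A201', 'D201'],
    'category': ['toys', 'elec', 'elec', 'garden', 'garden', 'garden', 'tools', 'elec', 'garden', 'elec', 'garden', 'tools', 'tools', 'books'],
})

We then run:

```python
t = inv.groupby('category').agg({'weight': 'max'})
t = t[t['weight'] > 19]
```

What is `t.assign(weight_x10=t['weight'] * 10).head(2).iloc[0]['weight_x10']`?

460

group by category, max of weight:
          weight
category        
books         19
elec          46
garden        29
tools         34
toys          24
filter rows where weight > 19:
          weight
category        
elec          46
garden        29
tools         34
toys          24
add column weight_x10 = t['weight'] * 10:
          weight  weight_x10
category                    
elec          46         460
garden        29         290
tools         34         340
toys          24         240
take first 2 rows:
          weight  weight_x10
category                    
elec          46         460
garden        29         290
Taking the value at position 0, column 'weight_x10' gives 460.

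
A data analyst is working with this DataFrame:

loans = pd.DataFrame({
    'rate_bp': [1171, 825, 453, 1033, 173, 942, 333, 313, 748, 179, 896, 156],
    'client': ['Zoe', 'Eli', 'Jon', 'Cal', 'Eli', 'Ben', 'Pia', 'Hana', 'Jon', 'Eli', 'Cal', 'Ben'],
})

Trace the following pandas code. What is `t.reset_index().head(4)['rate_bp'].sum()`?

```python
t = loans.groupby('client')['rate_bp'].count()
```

group by client, count of rate_bp:
client
Ben     2
Cal     2
Eli     3
Hana    1
Jon     2
Pia     1
Zoe     1
Name: rate_bp, dtype: int64
reset_index():
  client  rate_bp
0    Ben        2
1    Cal        2
2    Eli        3
3   Hana        1
4    Jon        2
5    Pia        1
6    Zoe        1
take first 4 rows:
  client  rate_bp
0    Ben        2
1    Cal        2
2    Eli        3
3   Hana        1
Hence 8.

8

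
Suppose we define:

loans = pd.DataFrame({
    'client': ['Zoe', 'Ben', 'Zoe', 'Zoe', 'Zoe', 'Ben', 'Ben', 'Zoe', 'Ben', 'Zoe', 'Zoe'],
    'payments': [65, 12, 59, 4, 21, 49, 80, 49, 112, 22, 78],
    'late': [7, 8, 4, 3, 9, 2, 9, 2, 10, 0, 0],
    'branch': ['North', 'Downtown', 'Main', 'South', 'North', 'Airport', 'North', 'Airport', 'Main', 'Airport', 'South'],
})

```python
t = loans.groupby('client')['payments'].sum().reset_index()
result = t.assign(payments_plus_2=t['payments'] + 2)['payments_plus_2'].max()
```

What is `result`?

300

group by client, sum of payments:
client
Ben    253
Zoe    298
Name: payments, dtype: int64
reset_index():
  client  payments
0    Ben       253
1    Zoe       298
add column payments_plus_2 = t['payments'] + 2:
  client  payments  payments_plus_2
0    Ben       253              255
1    Zoe       298              300
So max() = 300.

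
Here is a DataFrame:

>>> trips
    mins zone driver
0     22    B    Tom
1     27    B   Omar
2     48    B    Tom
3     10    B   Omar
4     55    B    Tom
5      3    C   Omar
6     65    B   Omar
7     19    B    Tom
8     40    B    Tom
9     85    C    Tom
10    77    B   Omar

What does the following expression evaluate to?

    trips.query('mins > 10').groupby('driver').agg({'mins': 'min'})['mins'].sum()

filter rows where mins > 10:
    mins zone driver
0     22    B    Tom
1     27    B   Omar
2     48    B    Tom
4     55    B    Tom
6     65    B   Omar
7     19    B    Tom
8     40    B    Tom
9     85    C    Tom
10    77    B   Omar
group by driver, min of mins:
        mins
driver      
Omar      27
Tom       19
Then the sum of column 'mins': 46

46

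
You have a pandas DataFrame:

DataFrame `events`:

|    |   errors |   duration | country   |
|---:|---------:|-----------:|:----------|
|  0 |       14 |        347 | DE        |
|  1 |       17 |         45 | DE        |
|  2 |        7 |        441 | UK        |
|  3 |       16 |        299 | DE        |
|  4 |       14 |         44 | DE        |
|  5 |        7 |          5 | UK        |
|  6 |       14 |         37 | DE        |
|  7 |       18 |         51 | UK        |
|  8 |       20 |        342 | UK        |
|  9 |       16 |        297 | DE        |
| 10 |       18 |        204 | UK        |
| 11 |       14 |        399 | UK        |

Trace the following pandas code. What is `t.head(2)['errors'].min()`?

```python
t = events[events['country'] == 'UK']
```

filter rows where country == 'UK':
    errors  duration country
2        7       441      UK
5        7         5      UK
7       18        51      UK
8       20       342      UK
10      18       204      UK
11      14       399      UK
take first 2 rows:
   errors  duration country
2       7       441      UK
5       7         5      UK
So min() = 7.

7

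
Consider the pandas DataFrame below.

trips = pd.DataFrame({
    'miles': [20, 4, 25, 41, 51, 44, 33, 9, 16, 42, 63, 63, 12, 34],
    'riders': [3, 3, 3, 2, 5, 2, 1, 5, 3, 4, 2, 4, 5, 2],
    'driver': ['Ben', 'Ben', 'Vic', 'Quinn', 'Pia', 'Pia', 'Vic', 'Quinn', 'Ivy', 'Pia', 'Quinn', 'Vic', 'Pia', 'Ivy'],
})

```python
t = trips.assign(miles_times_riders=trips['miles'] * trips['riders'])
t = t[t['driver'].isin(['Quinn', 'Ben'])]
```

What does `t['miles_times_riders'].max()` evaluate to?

126

add column miles_times_riders = trips['miles'] * trips['riders']:
    miles  riders driver  miles_times_riders
0      20       3    Ben                  60
1       4       3    Ben                  12
2      25       3    Vic                  75
3      41       2  Quinn                  82
4      51       5    Pia                 255
5      44       2    Pia                  88
6      33       1    Vic                  33
7       9       5  Quinn                  45
8      16       3    Ivy                  48
9      42       4    Pia                 168
10     63       2  Quinn                 126
11     63       4    Vic                 252
12     12       5    Pia                  60
13     34       2    Ivy                  68
filter rows where driver in ['Quinn', 'Ben']:
    miles  riders driver  miles_times_riders
0      20       3    Ben                  60
1       4       3    Ben                  12
3      41       2  Quinn                  82
7       9       5  Quinn                  45
10     63       2  Quinn                 126
Then the max of column 'miles_times_riders': 126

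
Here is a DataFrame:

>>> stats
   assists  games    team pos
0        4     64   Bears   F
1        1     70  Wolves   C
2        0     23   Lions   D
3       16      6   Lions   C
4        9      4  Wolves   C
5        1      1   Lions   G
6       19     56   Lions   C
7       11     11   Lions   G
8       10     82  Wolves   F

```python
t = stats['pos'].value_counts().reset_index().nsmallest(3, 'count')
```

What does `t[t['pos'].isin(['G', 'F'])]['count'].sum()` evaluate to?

value_counts of pos:
pos
C    4
F    2
G    2
D    1
Name: count, dtype: int64
reset_index():
  pos  count
0   C      4
1   F      2
2   G      2
3   D      1
take 3 rows with smallest count:
  pos  count
3   D      1
1   F      2
2   G      2
filter rows where pos in ['G', 'F']:
  pos  count
1   F      2
2   G      2
Then the sum of column 'count': 4

4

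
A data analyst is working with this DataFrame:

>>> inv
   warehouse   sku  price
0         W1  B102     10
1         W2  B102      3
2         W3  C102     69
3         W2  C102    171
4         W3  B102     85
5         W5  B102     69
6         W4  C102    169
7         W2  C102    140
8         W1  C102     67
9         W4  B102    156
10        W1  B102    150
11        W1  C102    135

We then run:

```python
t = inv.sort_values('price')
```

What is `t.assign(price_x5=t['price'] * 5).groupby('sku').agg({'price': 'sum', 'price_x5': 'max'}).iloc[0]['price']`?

sort by price:
   warehouse   sku  price
1         W2  B102      3
0         W1  B102     10
8         W1  C102     67
2         W3  C102     69
5         W5  B102     69
4         W3  B102     85
11        W1  C102    135
7         W2  C102    140
10        W1  B102    150
9         W4  B102    156
6         W4  C102    169
3         W2  C102    171
add column price_x5 = t['price'] * 5:
   warehouse   sku  price  price_x5
1         W2  B102      3        15
0         W1  B102     10        50
8         W1  C102     67       335
2         W3  C102     69       345
5         W5  B102     69       345
4         W3  B102     85       425
11        W1  C102    135       675
7         W2  C102    140       700
10        W1  B102    150       750
9         W4  B102    156       780
6         W4  C102    169       845
3         W2  C102    171       855
group by sku: sum(price), max(price_x5):
      price  price_x5
sku                  
B102    473       780
C102    751       855
value at position 0, column 'price' → 473

473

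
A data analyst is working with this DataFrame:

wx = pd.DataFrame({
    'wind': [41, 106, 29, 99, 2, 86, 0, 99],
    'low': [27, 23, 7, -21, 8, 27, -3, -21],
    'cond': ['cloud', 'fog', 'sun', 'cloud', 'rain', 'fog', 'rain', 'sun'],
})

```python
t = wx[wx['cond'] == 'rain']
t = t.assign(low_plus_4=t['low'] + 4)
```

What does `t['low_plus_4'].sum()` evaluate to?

filter rows where cond == 'rain':
   wind  low  cond
4     2    8  rain
6     0   -3  rain
add column low_plus_4 = t['low'] + 4:
   wind  low  cond  low_plus_4
4     2    8  rain          12
6     0   -3  rain           1
Taking the sum of column 'low_plus_4' gives 13.

13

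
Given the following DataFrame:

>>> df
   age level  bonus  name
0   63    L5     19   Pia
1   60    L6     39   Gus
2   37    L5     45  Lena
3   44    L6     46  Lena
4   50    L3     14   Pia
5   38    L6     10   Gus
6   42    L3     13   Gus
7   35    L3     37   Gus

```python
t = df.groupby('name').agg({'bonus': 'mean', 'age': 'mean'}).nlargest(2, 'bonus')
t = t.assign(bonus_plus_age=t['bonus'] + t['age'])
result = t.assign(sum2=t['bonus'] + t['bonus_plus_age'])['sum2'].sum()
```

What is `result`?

224.75

group by name: mean(bonus), mean(age):
      bonus    age
name              
Gus   24.75  43.75
Lena  45.50  40.50
Pia   16.50  56.50
take 2 rows with largest bonus:
      bonus    age
name              
Lena  45.50  40.50
Gus   24.75  43.75
add column bonus_plus_age = t['bonus'] + t['age']:
      bonus    age  bonus_plus_age
name                              
Lena  45.50  40.50            86.0
Gus   24.75  43.75            68.5
add column sum2 = t['bonus'] + t['bonus_plus_age']:
      bonus    age  bonus_plus_age    sum2
name                                      
Lena  45.50  40.50            86.0  131.50
Gus   24.75  43.75            68.5   93.25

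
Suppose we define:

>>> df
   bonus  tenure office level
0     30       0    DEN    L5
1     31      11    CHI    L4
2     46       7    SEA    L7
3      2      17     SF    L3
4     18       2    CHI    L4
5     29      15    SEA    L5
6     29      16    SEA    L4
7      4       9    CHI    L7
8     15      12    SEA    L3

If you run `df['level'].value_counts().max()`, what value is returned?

value_counts of level:
level
L4    3
L5    2
L7    2
L3    2
Name: count, dtype: int64
Reading off the max of the resulting series, we get 3.

3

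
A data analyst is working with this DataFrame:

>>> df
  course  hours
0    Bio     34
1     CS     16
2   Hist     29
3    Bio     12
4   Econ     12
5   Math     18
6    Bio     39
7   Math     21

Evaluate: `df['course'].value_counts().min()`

1

value_counts of course:
course
Bio     3
Math    2
CS      1
Hist    1
Econ    1
Name: count, dtype: int64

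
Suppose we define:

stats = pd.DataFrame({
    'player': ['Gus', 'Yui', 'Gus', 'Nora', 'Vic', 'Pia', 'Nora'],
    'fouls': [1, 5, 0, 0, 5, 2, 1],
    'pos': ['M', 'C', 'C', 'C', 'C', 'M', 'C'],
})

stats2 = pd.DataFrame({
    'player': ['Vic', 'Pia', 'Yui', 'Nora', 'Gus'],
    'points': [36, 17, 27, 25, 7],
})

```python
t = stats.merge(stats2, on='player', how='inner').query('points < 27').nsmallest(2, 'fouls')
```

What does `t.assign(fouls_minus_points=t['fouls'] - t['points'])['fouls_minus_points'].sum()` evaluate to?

merge on 'player' (how='inner') → 7 rows:
  player  fouls pos  points
0    Gus      1   M       7
1    Yui      5   C      27
2    Gus      0   C       7
3   Nora      0   C      25
4    Vic      5   C      36
5    Pia      2   M      17
6   Nora      1   C      25
filter rows where points < 27:
  player  fouls pos  points
0    Gus      1   M       7
2    Gus      0   C       7
3   Nora      0   C      25
5    Pia      2   M      17
6   Nora      1   C      25
take 2 rows with smallest fouls:
  player  fouls pos  points
2    Gus      0   C       7
3   Nora      0   C      25
add column fouls_minus_points = t['fouls'] - t['points']:
  player  fouls pos  points  fouls_minus_points
2    Gus      0   C       7                  -7
3   Nora      0   C      25                 -25

-32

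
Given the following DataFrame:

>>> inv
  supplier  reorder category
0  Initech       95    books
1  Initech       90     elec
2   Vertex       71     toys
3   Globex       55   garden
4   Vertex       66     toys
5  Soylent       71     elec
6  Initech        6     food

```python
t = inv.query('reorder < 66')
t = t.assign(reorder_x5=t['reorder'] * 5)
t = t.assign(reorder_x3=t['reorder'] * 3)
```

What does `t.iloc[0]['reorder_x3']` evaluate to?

filter rows where reorder < 66:
  supplier  reorder category
3   Globex       55   garden
6  Initech        6     food
add column reorder_x5 = t['reorder'] * 5:
  supplier  reorder category  reorder_x5
3   Globex       55   garden         275
6  Initech        6     food          30
add column reorder_x3 = t['reorder'] * 3:
  supplier  reorder category  reorder_x5  reorder_x3
3   Globex       55   garden         275         165
6  Initech        6     food          30          18

165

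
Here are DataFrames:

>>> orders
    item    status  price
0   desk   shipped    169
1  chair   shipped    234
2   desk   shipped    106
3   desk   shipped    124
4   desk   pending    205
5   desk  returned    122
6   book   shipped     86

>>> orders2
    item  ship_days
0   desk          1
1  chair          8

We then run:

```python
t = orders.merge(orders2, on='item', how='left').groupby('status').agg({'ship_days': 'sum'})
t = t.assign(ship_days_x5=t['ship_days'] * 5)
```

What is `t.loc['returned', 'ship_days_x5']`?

merge on 'item' (how='left') → 7 rows:
    item    status  price  ship_days
0   desk   shipped    169        1.0
1  chair   shipped    234        8.0
2   desk   shipped    106        1.0
3   desk   shipped    124        1.0
4   desk   pending    205        1.0
5   desk  returned    122        1.0
6   book   shipped     86        NaN
group by status, sum of ship_days:
          ship_days
status             
pending         1.0
returned        1.0
shipped        11.0
add column ship_days_x5 = t['ship_days'] * 5:
          ship_days  ship_days_x5
status                           
pending         1.0           5.0
returned        1.0           5.0
shipped        11.0          55.0
The value at row 'returned', column 'ship_days_x5' is 5.0.

5.0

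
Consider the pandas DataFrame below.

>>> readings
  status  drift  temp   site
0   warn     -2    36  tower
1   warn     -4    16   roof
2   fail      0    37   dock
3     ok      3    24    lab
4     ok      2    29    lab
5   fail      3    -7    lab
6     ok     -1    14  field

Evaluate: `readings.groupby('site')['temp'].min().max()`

37

group by site, min of temp:
site
dock     37
field    14
lab      -7
roof     16
tower    36
Name: temp, dtype: int64
Hence 37.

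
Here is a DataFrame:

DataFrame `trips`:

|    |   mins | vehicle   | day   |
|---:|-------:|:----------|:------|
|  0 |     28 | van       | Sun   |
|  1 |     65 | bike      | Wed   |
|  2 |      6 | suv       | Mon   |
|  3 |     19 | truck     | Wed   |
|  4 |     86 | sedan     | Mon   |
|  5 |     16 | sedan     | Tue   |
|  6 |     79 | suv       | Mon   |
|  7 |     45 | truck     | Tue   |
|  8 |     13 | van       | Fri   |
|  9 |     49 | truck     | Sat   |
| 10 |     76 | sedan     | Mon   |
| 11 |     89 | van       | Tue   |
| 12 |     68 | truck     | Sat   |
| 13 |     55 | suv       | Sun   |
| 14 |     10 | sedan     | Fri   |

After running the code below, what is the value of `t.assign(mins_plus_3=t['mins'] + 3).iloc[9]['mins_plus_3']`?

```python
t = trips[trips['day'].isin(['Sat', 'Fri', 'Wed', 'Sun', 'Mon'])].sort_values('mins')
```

filter rows where day in ['Sat', 'Fri', 'Wed', 'Sun', 'Mon']:
    mins vehicle  day
0     28     van  Sun
1     65    bike  Wed
2      6     suv  Mon
3     19   truck  Wed
4     86   sedan  Mon
6     79     suv  Mon
8     13     van  Fri
9     49   truck  Sat
10    76   sedan  Mon
12    68   truck  Sat
13    55     suv  Sun
14    10   sedan  Fri
sort by mins:
    mins vehicle  day
2      6     suv  Mon
14    10   sedan  Fri
8     13     van  Fri
3     19   truck  Wed
0     28     van  Sun
9     49   truck  Sat
13    55     suv  Sun
1     65    bike  Wed
12    68   truck  Sat
10    76   sedan  Mon
6     79     suv  Mon
4     86   sedan  Mon
add column mins_plus_3 = t['mins'] + 3:
    mins vehicle  day  mins_plus_3
2      6     suv  Mon            9
14    10   sedan  Fri           13
8     13     van  Fri           16
3     19   truck  Wed           22
0     28     van  Sun           31
9     49   truck  Sat           52
13    55     suv  Sun           58
1     65    bike  Wed           68
12    68   truck  Sat           71
10    76   sedan  Mon           79
6     79     suv  Mon           82
4     86   sedan  Mon           89
Reading off the value at position 9, column 'mins_plus_3', we get 79.

79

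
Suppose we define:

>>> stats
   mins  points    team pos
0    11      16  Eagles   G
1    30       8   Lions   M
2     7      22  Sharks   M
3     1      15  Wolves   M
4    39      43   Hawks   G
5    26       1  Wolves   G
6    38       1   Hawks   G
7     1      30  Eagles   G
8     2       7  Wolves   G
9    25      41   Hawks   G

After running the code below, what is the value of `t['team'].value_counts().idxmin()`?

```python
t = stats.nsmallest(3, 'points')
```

Hawks

take 3 rows with smallest points:
   mins  points    team pos
5    26       1  Wolves   G
6    38       1   Hawks   G
8     2       7  Wolves   G
value_counts of team:
team
Wolves    2
Hawks     1
Name: count, dtype: int64
Finally, label with the smallest value = Hawks.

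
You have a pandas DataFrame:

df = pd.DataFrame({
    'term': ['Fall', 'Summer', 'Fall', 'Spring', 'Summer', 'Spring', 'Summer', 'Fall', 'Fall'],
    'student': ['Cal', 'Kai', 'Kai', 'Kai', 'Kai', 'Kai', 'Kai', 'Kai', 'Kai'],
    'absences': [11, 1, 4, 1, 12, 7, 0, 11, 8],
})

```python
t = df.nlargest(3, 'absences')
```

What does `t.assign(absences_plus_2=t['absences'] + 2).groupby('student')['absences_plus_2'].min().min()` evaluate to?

13

take 3 rows with largest absences:
     term student  absences
4  Summer     Kai        12
0    Fall     Cal        11
7    Fall     Kai        11
add column absences_plus_2 = t['absences'] + 2:
     term student  absences  absences_plus_2
4  Summer     Kai        12               14
0    Fall     Cal        11               13
7    Fall     Kai        11               13
group by student, min of absences_plus_2:
student
Cal    13
Kai    13
Name: absences_plus_2, dtype: int64
Taking the min of the resulting series gives 13.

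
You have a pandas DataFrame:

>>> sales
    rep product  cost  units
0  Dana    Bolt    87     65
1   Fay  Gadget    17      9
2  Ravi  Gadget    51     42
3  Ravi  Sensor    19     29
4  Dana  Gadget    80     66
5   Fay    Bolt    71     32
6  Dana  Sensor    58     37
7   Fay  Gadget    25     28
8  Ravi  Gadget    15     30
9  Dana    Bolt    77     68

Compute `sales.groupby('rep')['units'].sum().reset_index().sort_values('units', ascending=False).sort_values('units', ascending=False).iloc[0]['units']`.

group by rep, sum of units:
rep
Dana    236
Fay      69
Ravi    101
Name: units, dtype: int64
reset_index():
    rep  units
0  Dana    236
1   Fay     69
2  Ravi    101
sort by units descending:
    rep  units
0  Dana    236
2  Ravi    101
1   Fay     69
sort by units descending:
    rep  units
0  Dana    236
2  Ravi    101
1   Fay     69
Taking the value at position 0, column 'units' gives 236.

236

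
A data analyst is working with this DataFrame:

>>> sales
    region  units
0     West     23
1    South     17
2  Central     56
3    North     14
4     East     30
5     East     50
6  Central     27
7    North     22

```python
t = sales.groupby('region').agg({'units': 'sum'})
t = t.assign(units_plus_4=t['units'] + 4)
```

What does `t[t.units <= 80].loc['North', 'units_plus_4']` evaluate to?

40

group by region, sum of units:
         units
region        
Central     83
East        80
North       36
South       17
West        23
add column units_plus_4 = t['units'] + 4:
         units  units_plus_4
region                      
Central     83            87
East        80            84
North       36            40
South       17            21
West        23            27
filter rows where units <= 80:
        units  units_plus_4
region                     
East       80            84
North      36            40
South      17            21
West       23            27
value at row 'North', column 'units_plus_4' → 40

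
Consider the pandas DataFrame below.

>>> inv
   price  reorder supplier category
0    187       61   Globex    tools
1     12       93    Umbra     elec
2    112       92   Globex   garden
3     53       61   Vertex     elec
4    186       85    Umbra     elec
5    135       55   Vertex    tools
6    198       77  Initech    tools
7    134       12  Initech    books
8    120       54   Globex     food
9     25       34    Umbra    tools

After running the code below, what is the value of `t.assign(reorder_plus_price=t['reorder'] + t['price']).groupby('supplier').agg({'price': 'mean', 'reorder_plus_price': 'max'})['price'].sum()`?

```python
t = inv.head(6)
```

342.5

take first 6 rows:
   price  reorder supplier category
0    187       61   Globex    tools
1     12       93    Umbra     elec
2    112       92   Globex   garden
3     53       61   Vertex     elec
4    186       85    Umbra     elec
5    135       55   Vertex    tools
add column reorder_plus_price = t['reorder'] + t['price']:
   price  reorder supplier category  reorder_plus_price
0    187       61   Globex    tools                 248
1     12       93    Umbra     elec                 105
2    112       92   Globex   garden                 204
3     53       61   Vertex     elec                 114
4    186       85    Umbra     elec                 271
5    135       55   Vertex    tools                 190
group by supplier: mean(price), max(reorder_plus_price):
          price  reorder_plus_price
supplier                           
Globex    149.5                 248
Umbra      99.0                 271
Vertex     94.0                 190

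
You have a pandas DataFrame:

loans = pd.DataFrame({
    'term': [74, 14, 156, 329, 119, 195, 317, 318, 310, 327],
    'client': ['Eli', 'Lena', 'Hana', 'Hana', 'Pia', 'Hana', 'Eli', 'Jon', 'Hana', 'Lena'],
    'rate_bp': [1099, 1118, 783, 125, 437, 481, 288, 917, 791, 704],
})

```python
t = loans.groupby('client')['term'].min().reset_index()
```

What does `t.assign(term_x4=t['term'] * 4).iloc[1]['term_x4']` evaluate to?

624

group by client, min of term:
client
Eli      74
Hana    156
Jon     318
Lena     14
Pia     119
Name: term, dtype: int64
reset_index():
  client  term
0    Eli    74
1   Hana   156
2    Jon   318
3   Lena    14
4    Pia   119
add column term_x4 = t['term'] * 4:
  client  term  term_x4
0    Eli    74      296
1   Hana   156      624
2    Jon   318     1272
3   Lena    14       56
4    Pia   119      476
value at position 1, column 'term_x4' → 624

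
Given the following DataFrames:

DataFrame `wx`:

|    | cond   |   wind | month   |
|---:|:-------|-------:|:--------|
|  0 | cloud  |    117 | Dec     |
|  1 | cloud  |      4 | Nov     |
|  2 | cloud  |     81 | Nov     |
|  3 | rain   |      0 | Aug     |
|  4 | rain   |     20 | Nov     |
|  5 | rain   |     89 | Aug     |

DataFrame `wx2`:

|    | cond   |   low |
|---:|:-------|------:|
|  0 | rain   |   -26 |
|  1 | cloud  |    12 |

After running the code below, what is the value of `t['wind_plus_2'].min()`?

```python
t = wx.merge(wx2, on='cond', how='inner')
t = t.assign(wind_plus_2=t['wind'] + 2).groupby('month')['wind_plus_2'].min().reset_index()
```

merge on 'cond' (how='inner') → 6 rows:
    cond  wind month  low
0  cloud   117   Dec   12
1  cloud     4   Nov   12
2  cloud    81   Nov   12
3   rain     0   Aug  -26
4   rain    20   Nov  -26
5   rain    89   Aug  -26
add column wind_plus_2 = t['wind'] + 2:
    cond  wind month  low  wind_plus_2
0  cloud   117   Dec   12          119
1  cloud     4   Nov   12            6
2  cloud    81   Nov   12           83
3   rain     0   Aug  -26            2
4   rain    20   Nov  -26           22
5   rain    89   Aug  -26           91
group by month, min of wind_plus_2:
month
Aug      2
Dec    119
Nov      6
Name: wind_plus_2, dtype: int64
reset_index():
  month  wind_plus_2
0   Aug            2
1   Dec          119
2   Nov            6
Hence 2.

2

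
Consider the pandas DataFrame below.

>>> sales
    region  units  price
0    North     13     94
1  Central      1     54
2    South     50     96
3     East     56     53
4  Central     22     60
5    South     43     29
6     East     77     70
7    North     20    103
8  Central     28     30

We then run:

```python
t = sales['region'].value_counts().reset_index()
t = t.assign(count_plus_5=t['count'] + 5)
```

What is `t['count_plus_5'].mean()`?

value_counts of region:
region
Central    3
North      2
South      2
East       2
Name: count, dtype: int64
reset_index():
    region  count
0  Central      3
1    North      2
2    South      2
3     East      2
add column count_plus_5 = t['count'] + 5:
    region  count  count_plus_5
0  Central      3             8
1    North      2             7
2    South      2             7
3     East      2             7
Reading off the mean of column 'count_plus_5', we get 7.25.

7.25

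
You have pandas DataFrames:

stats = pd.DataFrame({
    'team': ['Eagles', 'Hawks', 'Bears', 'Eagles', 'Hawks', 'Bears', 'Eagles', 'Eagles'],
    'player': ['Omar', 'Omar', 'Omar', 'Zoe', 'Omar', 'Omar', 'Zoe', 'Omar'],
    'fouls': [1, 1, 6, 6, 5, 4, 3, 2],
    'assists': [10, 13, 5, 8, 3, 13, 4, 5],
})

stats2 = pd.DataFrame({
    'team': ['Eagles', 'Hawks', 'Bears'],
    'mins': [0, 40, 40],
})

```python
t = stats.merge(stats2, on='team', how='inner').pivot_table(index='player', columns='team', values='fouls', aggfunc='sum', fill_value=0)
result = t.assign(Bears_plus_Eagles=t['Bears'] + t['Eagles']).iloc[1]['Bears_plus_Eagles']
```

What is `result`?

merge on 'team' (how='inner') → 8 rows:
     team player  fouls  assists  mins
0  Eagles   Omar      1       10     0
1   Hawks   Omar      1       13    40
2   Bears   Omar      6        5    40
3  Eagles    Zoe      6        8     0
4   Hawks   Omar      5        3    40
5   Bears   Omar      4       13    40
6  Eagles    Zoe      3        4     0
7  Eagles   Omar      2        5     0
pivot: rows=player, cols=team, sum(fouls):
team    Bears  Eagles  Hawks
player                      
Omar       10       3      6
Zoe         0       9      0
add column Bears_plus_Eagles = t['Bears'] + t['Eagles']:
team    Bears  Eagles  Hawks  Bears_plus_Eagles
player                                         
Omar       10       3      6                 13
Zoe         0       9      0                  9

9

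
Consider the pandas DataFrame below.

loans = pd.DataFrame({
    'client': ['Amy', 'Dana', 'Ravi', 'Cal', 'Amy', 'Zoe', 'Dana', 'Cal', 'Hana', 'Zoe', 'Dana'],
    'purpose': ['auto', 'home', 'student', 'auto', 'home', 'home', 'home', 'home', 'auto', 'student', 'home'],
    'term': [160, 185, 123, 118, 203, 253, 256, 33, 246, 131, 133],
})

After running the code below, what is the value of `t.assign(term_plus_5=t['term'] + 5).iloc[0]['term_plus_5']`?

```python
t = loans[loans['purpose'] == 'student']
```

128

filter rows where purpose == 'student':
  client  purpose  term
2   Ravi  student   123
9    Zoe  student   131
add column term_plus_5 = t['term'] + 5:
  client  purpose  term  term_plus_5
2   Ravi  student   123          128
9    Zoe  student   131          136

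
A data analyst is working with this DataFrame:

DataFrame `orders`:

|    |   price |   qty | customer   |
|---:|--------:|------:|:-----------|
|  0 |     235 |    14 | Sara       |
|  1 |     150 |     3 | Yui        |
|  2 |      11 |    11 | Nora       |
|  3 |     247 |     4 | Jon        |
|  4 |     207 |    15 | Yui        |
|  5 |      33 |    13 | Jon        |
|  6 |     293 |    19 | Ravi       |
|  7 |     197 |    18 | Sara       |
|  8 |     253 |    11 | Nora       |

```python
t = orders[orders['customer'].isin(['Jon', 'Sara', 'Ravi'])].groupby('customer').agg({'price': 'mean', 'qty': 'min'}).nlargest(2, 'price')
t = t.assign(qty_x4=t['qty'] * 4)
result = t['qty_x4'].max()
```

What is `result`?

filter rows where customer in ['Jon', 'Sara', 'Ravi']:
   price  qty customer
0    235   14     Sara
3    247    4      Jon
5     33   13      Jon
6    293   19     Ravi
7    197   18     Sara
group by customer: mean(price), min(qty):
          price  qty
customer            
Jon       140.0    4
Ravi      293.0   19
Sara      216.0   14
take 2 rows with largest price:
          price  qty
customer            
Ravi      293.0   19
Sara      216.0   14
add column qty_x4 = t['qty'] * 4:
          price  qty  qty_x4
customer                    
Ravi      293.0   19      76
Sara      216.0   14      56
Taking the max of column 'qty_x4' gives 76.

76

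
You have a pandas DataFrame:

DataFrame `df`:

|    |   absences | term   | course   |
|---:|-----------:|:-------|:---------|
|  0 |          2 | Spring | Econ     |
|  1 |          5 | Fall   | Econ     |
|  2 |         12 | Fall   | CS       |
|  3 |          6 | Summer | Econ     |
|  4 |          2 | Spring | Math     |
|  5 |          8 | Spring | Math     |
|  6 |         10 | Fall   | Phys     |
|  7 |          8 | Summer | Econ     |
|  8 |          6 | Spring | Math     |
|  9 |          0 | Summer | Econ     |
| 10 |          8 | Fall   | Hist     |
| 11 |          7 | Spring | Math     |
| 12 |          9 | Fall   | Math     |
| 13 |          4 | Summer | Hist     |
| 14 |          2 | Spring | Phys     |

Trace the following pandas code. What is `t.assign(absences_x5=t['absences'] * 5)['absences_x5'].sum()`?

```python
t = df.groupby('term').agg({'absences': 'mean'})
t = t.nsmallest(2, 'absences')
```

45.0

group by term, mean of absences:
        absences
term            
Fall         8.8
Spring       4.5
Summer       4.5
take 2 rows with smallest absences:
        absences
term            
Spring       4.5
Summer       4.5
add column absences_x5 = t['absences'] * 5:
        absences  absences_x5
term                         
Spring       4.5         22.5
Summer       4.5         22.5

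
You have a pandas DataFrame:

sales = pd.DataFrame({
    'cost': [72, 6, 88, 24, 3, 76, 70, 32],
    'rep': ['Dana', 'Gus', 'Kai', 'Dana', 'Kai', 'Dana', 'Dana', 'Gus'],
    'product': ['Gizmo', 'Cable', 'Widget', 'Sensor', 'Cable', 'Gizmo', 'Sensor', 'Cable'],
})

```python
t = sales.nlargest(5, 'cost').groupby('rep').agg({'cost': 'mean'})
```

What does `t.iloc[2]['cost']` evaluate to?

88.0

take 5 rows with largest cost:
   cost   rep product
2    88   Kai  Widget
5    76  Dana   Gizmo
0    72  Dana   Gizmo
6    70  Dana  Sensor
7    32   Gus   Cable
group by rep, mean of cost:
           cost
rep            
Dana  72.666667
Gus   32.000000
Kai   88.000000
Finally, value at position 2, column 'cost' = 88.0.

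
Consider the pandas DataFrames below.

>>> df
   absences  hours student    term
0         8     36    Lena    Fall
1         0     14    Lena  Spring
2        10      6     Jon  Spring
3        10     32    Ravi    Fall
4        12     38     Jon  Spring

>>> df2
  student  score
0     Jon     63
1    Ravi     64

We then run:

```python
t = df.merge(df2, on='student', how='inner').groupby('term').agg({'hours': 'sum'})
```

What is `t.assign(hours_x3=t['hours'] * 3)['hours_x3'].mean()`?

114.0

merge on 'student' (how='inner') → 3 rows:
   absences  hours student    term  score
0        10      6     Jon  Spring     63
1        10     32    Ravi    Fall     64
2        12     38     Jon  Spring     63
group by term, sum of hours:
        hours
term         
Fall       32
Spring     44
add column hours_x3 = t['hours'] * 3:
        hours  hours_x3
term                   
Fall       32        96
Spring     44       132
Hence 114.0.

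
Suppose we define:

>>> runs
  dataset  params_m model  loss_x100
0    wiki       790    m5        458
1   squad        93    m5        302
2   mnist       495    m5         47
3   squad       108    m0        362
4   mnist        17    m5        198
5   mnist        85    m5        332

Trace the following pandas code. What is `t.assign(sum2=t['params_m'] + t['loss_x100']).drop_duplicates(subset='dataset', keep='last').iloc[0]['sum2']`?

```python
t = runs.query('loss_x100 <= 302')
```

filter rows where loss_x100 <= 302:
  dataset  params_m model  loss_x100
1   squad        93    m5        302
2   mnist       495    m5         47
4   mnist        17    m5        198
add column sum2 = t['params_m'] + t['loss_x100']:
  dataset  params_m model  loss_x100  sum2
1   squad        93    m5        302   395
2   mnist       495    m5         47   542
4   mnist        17    m5        198   215
drop duplicate dataset (keep=last):
  dataset  params_m model  loss_x100  sum2
1   squad        93    m5        302   395
4   mnist        17    m5        198   215
Then the value at position 0, column 'sum2': 395

395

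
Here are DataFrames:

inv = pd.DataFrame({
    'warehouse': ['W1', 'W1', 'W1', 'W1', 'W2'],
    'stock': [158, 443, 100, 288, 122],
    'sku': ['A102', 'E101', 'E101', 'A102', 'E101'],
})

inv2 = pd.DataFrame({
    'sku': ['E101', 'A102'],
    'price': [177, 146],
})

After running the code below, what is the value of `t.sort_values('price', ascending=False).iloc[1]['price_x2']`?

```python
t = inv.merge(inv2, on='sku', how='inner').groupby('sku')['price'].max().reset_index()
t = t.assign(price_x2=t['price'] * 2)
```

merge on 'sku' (how='inner') → 5 rows:
  warehouse  stock   sku  price
0        W1    158  A102    146
1        W1    443  E101    177
2        W1    100  E101    177
3        W1    288  A102    146
4        W2    122  E101    177
group by sku, max of price:
sku
A102    146
E101    177
Name: price, dtype: int64
reset_index():
    sku  price
0  A102    146
1  E101    177
add column price_x2 = t['price'] * 2:
    sku  price  price_x2
0  A102    146       292
1  E101    177       354
sort by price descending:
    sku  price  price_x2
1  E101    177       354
0  A102    146       292
Finally, value at position 1, column 'price_x2' = 292.

292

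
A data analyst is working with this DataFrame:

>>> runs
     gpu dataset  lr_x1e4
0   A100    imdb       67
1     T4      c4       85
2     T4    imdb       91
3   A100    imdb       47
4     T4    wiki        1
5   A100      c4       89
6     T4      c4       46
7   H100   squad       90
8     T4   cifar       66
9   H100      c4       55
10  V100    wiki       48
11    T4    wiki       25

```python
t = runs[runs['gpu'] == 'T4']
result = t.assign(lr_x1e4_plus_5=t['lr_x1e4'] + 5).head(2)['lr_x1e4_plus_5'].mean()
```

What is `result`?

93.0

filter rows where gpu == 'T4':
   gpu dataset  lr_x1e4
1   T4      c4       85
2   T4    imdb       91
4   T4    wiki        1
6   T4      c4       46
8   T4   cifar       66
11  T4    wiki       25
add column lr_x1e4_plus_5 = t['lr_x1e4'] + 5:
   gpu dataset  lr_x1e4  lr_x1e4_plus_5
1   T4      c4       85              90
2   T4    imdb       91              96
4   T4    wiki        1               6
6   T4      c4       46              51
8   T4   cifar       66              71
11  T4    wiki       25              30
take first 2 rows:
  gpu dataset  lr_x1e4  lr_x1e4_plus_5
1  T4      c4       85              90
2  T4    imdb       91              96
Reading off the mean of column 'lr_x1e4_plus_5', we get 93.0.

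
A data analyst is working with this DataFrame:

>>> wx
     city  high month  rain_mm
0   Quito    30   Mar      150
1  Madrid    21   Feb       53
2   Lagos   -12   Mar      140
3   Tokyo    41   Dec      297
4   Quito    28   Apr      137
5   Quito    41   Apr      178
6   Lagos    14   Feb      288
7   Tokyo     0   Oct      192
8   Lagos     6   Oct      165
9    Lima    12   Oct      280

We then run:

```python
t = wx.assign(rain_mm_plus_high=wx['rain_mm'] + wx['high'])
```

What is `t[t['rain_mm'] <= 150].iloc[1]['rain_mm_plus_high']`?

74

add column rain_mm_plus_high = wx['rain_mm'] + wx['high']:
     city  high month  rain_mm  rain_mm_plus_high
0   Quito    30   Mar      150                180
1  Madrid    21   Feb       53                 74
2   Lagos   -12   Mar      140                128
3   Tokyo    41   Dec      297                338
4   Quito    28   Apr      137                165
5   Quito    41   Apr      178                219
6   Lagos    14   Feb      288                302
7   Tokyo     0   Oct      192                192
8   Lagos     6   Oct      165                171
9    Lima    12   Oct      280                292
filter rows where rain_mm <= 150:
     city  high month  rain_mm  rain_mm_plus_high
0   Quito    30   Mar      150                180
1  Madrid    21   Feb       53                 74
2   Lagos   -12   Mar      140                128
4   Quito    28   Apr      137                165
Finally, value at position 1, column 'rain_mm_plus_high' = 74.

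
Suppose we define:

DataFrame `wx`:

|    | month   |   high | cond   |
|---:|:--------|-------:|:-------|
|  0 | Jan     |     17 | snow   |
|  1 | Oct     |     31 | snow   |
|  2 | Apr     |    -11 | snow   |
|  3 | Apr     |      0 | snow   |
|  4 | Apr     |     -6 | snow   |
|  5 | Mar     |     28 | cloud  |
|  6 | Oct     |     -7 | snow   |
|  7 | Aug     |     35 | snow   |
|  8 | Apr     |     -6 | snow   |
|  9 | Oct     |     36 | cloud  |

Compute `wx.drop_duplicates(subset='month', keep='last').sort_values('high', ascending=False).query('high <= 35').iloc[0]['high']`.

35

drop duplicate month (keep=last):
  month  high   cond
0   Jan    17   snow
5   Mar    28  cloud
7   Aug    35   snow
8   Apr    -6   snow
9   Oct    36  cloud
sort by high descending:
  month  high   cond
9   Oct    36  cloud
7   Aug    35   snow
5   Mar    28  cloud
0   Jan    17   snow
8   Apr    -6   snow
filter rows where high <= 35:
  month  high   cond
7   Aug    35   snow
5   Mar    28  cloud
0   Jan    17   snow
8   Apr    -6   snow
value at position 0, column 'high' → 35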